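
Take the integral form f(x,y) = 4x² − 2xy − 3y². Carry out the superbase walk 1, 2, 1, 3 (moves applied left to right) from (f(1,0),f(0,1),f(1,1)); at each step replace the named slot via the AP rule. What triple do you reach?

start (4,-3,-1) = (f(1,0),f(0,1),f(1,1))
replace slot 1: 2·((-3)+(-1)) − 4 = -12 → (-12,-3,-1)
replace slot 2: 2·((-12)+(-1)) − (-3) = -23 → (-12,-23,-1)
replace slot 1: 2·((-23)+(-1)) − (-12) = -36 → (-36,-23,-1)
replace slot 3: 2·((-36)+(-23)) − (-1) = -117 → (-36,-23,-117)

-36,-23,-117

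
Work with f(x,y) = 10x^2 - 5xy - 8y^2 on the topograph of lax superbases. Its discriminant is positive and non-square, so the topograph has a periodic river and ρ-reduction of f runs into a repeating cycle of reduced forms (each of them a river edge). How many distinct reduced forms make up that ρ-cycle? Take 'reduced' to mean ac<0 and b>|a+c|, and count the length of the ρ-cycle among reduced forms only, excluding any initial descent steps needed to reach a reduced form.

D = 345, ⌊√D⌋ = 18
descent: ρ → (-8,5,10)  [lands on river]
river: ρ → (10,15,-3)
river: ρ → (-3,15,10)
river: ρ → (10,5,-8)
river: ρ → (-8,11,7)
river: ρ → (7,17,-2)
river: ρ → (-2,15,15)
river: ρ → (15,15,-2)
river: ρ → (-2,17,7)
river: ρ → (7,11,-8)
ρ-cycle length = 10 (tail of 1 descent step not counted)

10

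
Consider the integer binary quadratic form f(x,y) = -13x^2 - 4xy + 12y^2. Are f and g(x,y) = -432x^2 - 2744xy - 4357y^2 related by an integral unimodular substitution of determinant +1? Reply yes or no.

D₁ = 640, D₂ = 640
river cycle of f (length 8): (12, 4, -13), (-13, 22, 3), (3, 20, -20), (-20, 20, 3), (3, 22, -13), (-13, 4, 12), (12, 20, -5), (-5, 20, 12)
river cycle of g (length 8): (-13, 22, 3), (3, 20, -20), (-20, 20, 3), (3, 22, -13), (-13, 4, 12), (12, 20, -5), (-5, 20, 12), (12, 4, -13)
cycles coincide ⇒ equivalent

yes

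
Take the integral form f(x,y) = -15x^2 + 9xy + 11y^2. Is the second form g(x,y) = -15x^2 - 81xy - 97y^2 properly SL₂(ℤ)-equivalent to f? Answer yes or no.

D₁ = 741, D₂ = 741
river cycle of f (length 8): (11, 13, -13), (-13, 13, 11), (11, 9, -15), (-15, 21, 5), (5, 19, -19), (-19, 19, 5), (5, 21, -15), (-15, 9, 11)
river cycle of g (length 8): (-15, 9, 11), (11, 13, -13), (-13, 13, 11), (11, 9, -15), (-15, 21, 5), (5, 19, -19), (-19, 19, 5), (5, 21, -15)
cycles coincide ⇒ equivalent

yes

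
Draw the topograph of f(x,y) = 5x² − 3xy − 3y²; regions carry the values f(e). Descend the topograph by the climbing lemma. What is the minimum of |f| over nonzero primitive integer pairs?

descent: ρ → (-3,3,5)  [lands on river]
river: ρ → (5,7,-1)
river: ρ → (-1,7,5)
river: ρ → (5,3,-3)
closes: descent 1, river 4
min |a| on river = 1

1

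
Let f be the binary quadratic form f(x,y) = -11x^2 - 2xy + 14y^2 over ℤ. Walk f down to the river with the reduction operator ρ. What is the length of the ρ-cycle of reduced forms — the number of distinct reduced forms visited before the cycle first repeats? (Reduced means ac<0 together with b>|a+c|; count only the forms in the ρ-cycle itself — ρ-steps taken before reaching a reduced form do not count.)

D = 620, ⌊√D⌋ = 24
descent: ρ → (14,2,-11)
descent: ρ → (-11,20,5)  [lands on river]
river: ρ → (5,20,-11)
river: ρ → (-11,24,1)
river: ρ → (1,24,-11)
ρ-cycle length = 4 (tail of 2 descent steps not counted)

4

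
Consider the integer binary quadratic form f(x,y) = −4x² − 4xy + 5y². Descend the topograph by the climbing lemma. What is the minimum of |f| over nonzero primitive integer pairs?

descent: ρ → (5,4,-4)  [lands on river]
river: ρ → (-4,4,5)
river: ρ → (5,6,-3)
river: ρ → (-3,6,5)
closes: descent 1, river 4
min |a| on river = 3

3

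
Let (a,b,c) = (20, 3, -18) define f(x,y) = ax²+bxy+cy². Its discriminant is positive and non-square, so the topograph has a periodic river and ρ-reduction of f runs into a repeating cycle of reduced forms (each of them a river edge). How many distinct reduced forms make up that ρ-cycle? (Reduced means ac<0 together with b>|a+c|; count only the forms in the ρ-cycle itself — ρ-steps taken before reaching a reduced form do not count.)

D = 1449, ⌊√D⌋ = 38
river: ρ → (-18,33,5)
river: ρ → (5,37,-4)
river: ρ → (-4,35,14)
river: ρ → (14,21,-18)
river: ρ → (-18,15,17)
river: ρ → (17,19,-16)
river: ρ → (-16,13,20)
river: ρ → (20,27,-9)
river: ρ → (-9,27,20)
river: ρ → (20,13,-16)
river: ρ → (-16,19,17)
river: ρ → (17,15,-18)
river: ρ → (-18,21,14)
river: ρ → (14,35,-4)
river: ρ → (-4,37,5)
river: ρ → (5,33,-18)
river: ρ → (-18,3,20)
river: ρ → (20,37,-1)
river: ρ → (-1,37,20)
river: ρ → (20,3,-18)
ρ-cycle length = 20 (tail of 0 descent steps not counted)

20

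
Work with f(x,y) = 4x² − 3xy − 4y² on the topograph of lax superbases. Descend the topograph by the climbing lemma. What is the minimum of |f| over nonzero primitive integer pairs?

descent: ρ → (-4,3,4)  [lands on river]
river: ρ → (4,5,-3)
river: ρ → (-3,7,2)
river: ρ → (2,5,-6)
river: ρ → (-6,7,1)
river: ρ → (1,7,-6)
river: ρ → (-6,5,2)
river: ρ → (2,7,-3)
river: ρ → (-3,5,4)
river: ρ → (4,3,-4)
river: ρ → (-4,5,3)
river: ρ → (3,7,-2)
river: ρ → (-2,5,6)
river: ρ → (6,7,-1)
river: ρ → (-1,7,6)
river: ρ → (6,5,-2)
river: ρ → (-2,7,3)
river: ρ → (3,5,-4)
closes: descent 1, river 18
min |a| on river = 1

1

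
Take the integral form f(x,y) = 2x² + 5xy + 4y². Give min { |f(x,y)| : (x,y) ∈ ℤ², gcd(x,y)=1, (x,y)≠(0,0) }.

translate: b→1 (≡5 mod 4), so (2,5,4)→(2,1,1)
flip: (2,1,1)→(1,-1,2)
translate: b→1 (≡-1 mod 2), so (1,-1,2)→(1,1,2)
reduced (well bottom): (1,1,2) with a≤c, −a<b≤a
well minimum = a = 1

1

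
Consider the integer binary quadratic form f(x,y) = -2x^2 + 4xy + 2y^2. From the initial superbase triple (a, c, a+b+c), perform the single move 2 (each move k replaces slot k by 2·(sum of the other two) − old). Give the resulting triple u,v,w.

start (-2,2,4) = (f(1,0),f(0,1),f(1,1))
replace slot 2: 2·((-2)+4) − 2 = 2 → (-2,2,4)

-2,2,4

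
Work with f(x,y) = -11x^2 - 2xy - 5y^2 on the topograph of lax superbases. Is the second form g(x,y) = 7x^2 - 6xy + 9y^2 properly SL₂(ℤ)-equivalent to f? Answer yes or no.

D₁ = -216, D₂ = -216
f is negative-definite; reduce −f:
−f: flip: (11,2,5)→(5,-2,11)
−f: reduced (well bottom): (5,-2,11) with a≤c, −a<b≤a
flip sign back: reduced form of f is (-5,2,-11)
g: reduced (well bottom): (7,-6,9) with a≤c, −a<b≤a
reduced forms (-5, 2, -11) vs (7, -6, 9) ⇒ inequivalent

no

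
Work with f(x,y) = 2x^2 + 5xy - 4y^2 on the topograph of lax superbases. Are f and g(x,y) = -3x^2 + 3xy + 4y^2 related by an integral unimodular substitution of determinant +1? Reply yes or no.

D₁ = 57, D₂ = 57
river cycle of f (length 6): (-4, 3, 3), (3, 3, -4), (-4, 5, 2), (2, 7, -1), (-1, 7, 2), (2, 5, -4)
river cycle of g (length 6): (4, 5, -2), (-2, 7, 1), (1, 7, -2), (-2, 5, 4), (4, 3, -3), (-3, 3, 4)
cycles differ ⇒ inequivalent

no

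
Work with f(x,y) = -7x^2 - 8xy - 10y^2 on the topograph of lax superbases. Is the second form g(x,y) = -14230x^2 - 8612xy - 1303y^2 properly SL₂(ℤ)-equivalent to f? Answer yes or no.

D₁ = -216, D₂ = -216
f is negative-definite; reduce −f:
−f: translate: b→-6 (≡8 mod 14), so (7,8,10)→(7,-6,9)
−f: reduced (well bottom): (7,-6,9) with a≤c, −a<b≤a
flip sign back: reduced form of f is (-7,6,-9)
g is negative-definite; reduce −g:
−g: flip: (14230,8612,1303)→(1303,-8612,14230)
−g: translate: b→-794 (≡-8612 mod 2606), so (1303,-8612,14230)→(1303,-794,121)
−g: flip: (1303,-794,121)→(121,794,1303)
−g: translate: b→68 (≡794 mod 242), so (121,794,1303)→(121,68,10)
−g: flip: (121,68,10)→(10,-68,121)
−g: translate: b→-8 (≡-68 mod 20), so (10,-68,121)→(10,-8,7)
−g: flip: (10,-8,7)→(7,8,10)
−g: translate: b→-6 (≡8 mod 14), so (7,8,10)→(7,-6,9)
−g: reduced (well bottom): (7,-6,9) with a≤c, −a<b≤a
flip sign back: reduced form of g is (-7,6,-9)
reduced forms (-7, 6, -9) vs (-7, 6, -9) ⇒ equivalent

yes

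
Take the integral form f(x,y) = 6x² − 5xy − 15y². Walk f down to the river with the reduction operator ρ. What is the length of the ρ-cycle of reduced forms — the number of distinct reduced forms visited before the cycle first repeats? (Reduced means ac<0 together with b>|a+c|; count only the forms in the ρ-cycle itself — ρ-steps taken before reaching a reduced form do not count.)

D = 385, ⌊√D⌋ = 19
descent: ρ → (-15,5,6)
descent: ρ → (6,19,-1)  [lands on river]
river: ρ → (-1,19,6)
river: ρ → (6,17,-4)
river: ρ → (-4,15,10)
river: ρ → (10,5,-9)
river: ρ → (-9,13,6)
river: ρ → (6,11,-11)
river: ρ → (-11,11,6)
river: ρ → (6,13,-9)
river: ρ → (-9,5,10)
river: ρ → (10,15,-4)
river: ρ → (-4,17,6)
ρ-cycle length = 12 (tail of 2 descent steps not counted)

12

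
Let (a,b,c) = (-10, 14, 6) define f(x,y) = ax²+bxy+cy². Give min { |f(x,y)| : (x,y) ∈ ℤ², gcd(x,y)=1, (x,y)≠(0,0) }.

river: ρ → (6,10,-14)
river: ρ → (-14,18,2)
river: ρ → (2,18,-14)
river: ρ → (-14,10,6)
river: ρ → (6,14,-10)
river: ρ → (-10,6,10)
river: ρ → (10,14,-6)
river: ρ → (-6,10,14)
river: ρ → (14,18,-2)
river: ρ → (-2,18,14)
river: ρ → (14,10,-6)
river: ρ → (-6,14,10)
river: ρ → (10,6,-10)
river: ρ → (-10,14,6)
closes: descent 0, river 14
min |a| on river = 2

2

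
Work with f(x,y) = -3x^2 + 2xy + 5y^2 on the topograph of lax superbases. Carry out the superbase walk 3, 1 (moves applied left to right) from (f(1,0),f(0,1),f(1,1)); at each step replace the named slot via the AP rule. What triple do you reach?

start (-3,5,4) = (f(1,0),f(0,1),f(1,1))
replace slot 3: 2·((-3)+5) − 4 = 0 → (-3,5,0)
replace slot 1: 2·(5+0) − (-3) = 13 → (13,5,0)

13,5,0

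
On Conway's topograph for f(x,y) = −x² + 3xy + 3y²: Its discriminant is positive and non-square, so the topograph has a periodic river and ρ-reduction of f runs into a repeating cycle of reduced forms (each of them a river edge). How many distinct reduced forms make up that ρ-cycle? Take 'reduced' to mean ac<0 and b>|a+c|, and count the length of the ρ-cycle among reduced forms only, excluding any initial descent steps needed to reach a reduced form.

D = 21, ⌊√D⌋ = 4
river: ρ → (3,3,-1)
river: ρ → (-1,3,3)
ρ-cycle length = 2 (tail of 0 descent steps not counted)

2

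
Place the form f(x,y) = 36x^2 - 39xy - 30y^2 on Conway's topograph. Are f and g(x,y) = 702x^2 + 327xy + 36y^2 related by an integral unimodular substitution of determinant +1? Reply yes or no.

D₁ = 5841, D₂ = 5841
river cycle of f (length 34): (-30, 39, 36), (36, 33, -33), (-33, 33, 36), (36, 39, -30), (-30, 21, 45), (45, 69, -6), (-6, 75, 9), (9, 69, -30), (-30, 51, 27), (27, 57, -24), … (24 more)
river cycle of g (length 34): (36, 33, -33), (-33, 33, 36), (36, 39, -30), (-30, 21, 45), (45, 69, -6), (-6, 75, 9), (9, 69, -30), (-30, 51, 27), (27, 57, -24), (-24, 39, 45), … (24 more)
cycles coincide ⇒ equivalent

yes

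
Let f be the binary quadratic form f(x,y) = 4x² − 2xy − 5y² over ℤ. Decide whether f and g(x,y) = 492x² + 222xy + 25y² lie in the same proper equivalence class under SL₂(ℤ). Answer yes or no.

D₁ = 84, D₂ = 84
river cycle of f (length 6): (-5, 2, 4), (4, 6, -3), (-3, 6, 4), (4, 2, -5), (-5, 8, 1), (1, 8, -5)
river cycle of g (length 6): (4, 6, -3), (-3, 6, 4), (4, 2, -5), (-5, 8, 1), (1, 8, -5), (-5, 2, 4)
cycles coincide ⇒ equivalent

yes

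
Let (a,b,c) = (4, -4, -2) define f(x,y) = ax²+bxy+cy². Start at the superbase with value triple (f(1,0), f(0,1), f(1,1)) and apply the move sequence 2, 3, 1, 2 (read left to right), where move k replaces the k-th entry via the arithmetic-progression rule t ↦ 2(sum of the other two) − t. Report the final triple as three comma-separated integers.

start (4,-2,-2) = (f(1,0),f(0,1),f(1,1))
replace slot 2: 2·(4+(-2)) − (-2) = 6 → (4,6,-2)
replace slot 3: 2·(4+6) − (-2) = 22 → (4,6,22)
replace slot 1: 2·(6+22) − 4 = 52 → (52,6,22)
replace slot 2: 2·(52+22) − 6 = 142 → (52,142,22)

52,142,22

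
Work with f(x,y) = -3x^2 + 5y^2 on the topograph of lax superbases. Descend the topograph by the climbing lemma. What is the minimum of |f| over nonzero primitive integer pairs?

descent: ρ → (5,0,-3)
descent: ρ → (-3,6,2)  [lands on river]
river: ρ → (2,6,-3)
closes: descent 2, river 2
min |a| on river = 2

2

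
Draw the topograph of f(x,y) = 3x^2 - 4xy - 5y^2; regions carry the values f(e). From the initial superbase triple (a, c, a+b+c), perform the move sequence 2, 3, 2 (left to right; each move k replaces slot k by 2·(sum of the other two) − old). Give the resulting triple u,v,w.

start (3,-5,-6) = (f(1,0),f(0,1),f(1,1))
replace slot 2: 2·(3+(-6)) − (-5) = -1 → (3,-1,-6)
replace slot 3: 2·(3+(-1)) − (-6) = 10 → (3,-1,10)
replace slot 2: 2·(3+10) − (-1) = 27 → (3,27,10)

3,27,10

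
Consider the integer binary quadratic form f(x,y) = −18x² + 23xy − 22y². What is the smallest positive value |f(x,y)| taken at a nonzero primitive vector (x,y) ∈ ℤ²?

translate: b→13 (≡-23 mod 36), so (18,-23,22)→(18,13,17)
flip: (18,13,17)→(17,-13,18)
reduced (well bottom): (17,-13,18) with a≤c, −a<b≤a
well minimum |f| = |-17| = 17 (negative-definite)

17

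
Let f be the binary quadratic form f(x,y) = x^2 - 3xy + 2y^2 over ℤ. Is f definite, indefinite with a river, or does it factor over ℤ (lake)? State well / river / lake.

D = b²−4ac = (-3)² − 4·1·2 = 1
D = 1² is a perfect square ⇒ form factors over ℤ ⇒ lakes

lake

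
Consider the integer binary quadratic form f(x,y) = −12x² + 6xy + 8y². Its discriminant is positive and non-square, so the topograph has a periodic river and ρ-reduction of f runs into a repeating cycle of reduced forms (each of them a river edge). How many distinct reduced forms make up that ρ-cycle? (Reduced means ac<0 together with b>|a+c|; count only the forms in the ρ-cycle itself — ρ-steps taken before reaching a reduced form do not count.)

D = 420, ⌊√D⌋ = 20
river: ρ → (8,10,-10)
river: ρ → (-10,10,8)
river: ρ → (8,6,-12)
river: ρ → (-12,18,2)
river: ρ → (2,18,-12)
river: ρ → (-12,6,8)
ρ-cycle length = 6 (tail of 0 descent steps not counted)

6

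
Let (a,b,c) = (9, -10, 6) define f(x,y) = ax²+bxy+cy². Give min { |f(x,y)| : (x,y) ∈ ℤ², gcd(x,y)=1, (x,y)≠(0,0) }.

translate: b→8 (≡-10 mod 18), so (9,-10,6)→(9,8,5)
flip: (9,8,5)→(5,-8,9)
translate: b→2 (≡-8 mod 10), so (5,-8,9)→(5,2,6)
reduced (well bottom): (5,2,6) with a≤c, −a<b≤a
well minimum = a = 5

5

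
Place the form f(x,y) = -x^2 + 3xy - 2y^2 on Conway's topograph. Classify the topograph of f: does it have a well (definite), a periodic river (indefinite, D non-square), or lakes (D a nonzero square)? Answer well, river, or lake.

D = b²−4ac = 3² − 4·(-1)·(-2) = 1
D = 1² is a perfect square ⇒ form factors over ℤ ⇒ lakes

lake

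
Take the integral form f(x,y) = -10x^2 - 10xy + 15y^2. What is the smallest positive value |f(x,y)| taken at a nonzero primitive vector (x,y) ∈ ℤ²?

descent: ρ → (15,10,-10)  [lands on river]
river: ρ → (-10,10,15)
river: ρ → (15,20,-5)
river: ρ → (-5,20,15)
closes: descent 1, river 4
min |a| on river = 5

5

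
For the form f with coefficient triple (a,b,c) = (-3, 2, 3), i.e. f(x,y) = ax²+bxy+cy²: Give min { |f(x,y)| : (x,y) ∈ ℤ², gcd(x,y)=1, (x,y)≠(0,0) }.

river: ρ → (3,4,-2)
river: ρ → (-2,4,3)
river: ρ → (3,2,-3)
river: ρ → (-3,4,2)
river: ρ → (2,4,-3)
river: ρ → (-3,2,3)
closes: descent 0, river 6
min |a| on river = 2

2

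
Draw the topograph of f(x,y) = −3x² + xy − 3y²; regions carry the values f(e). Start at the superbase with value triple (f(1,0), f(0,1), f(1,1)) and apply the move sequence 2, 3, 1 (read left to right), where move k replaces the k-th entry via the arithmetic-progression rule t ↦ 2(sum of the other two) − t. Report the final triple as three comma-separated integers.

start (-3,-3,-5) = (f(1,0),f(0,1),f(1,1))
replace slot 2: 2·((-3)+(-5)) − (-3) = -13 → (-3,-13,-5)
replace slot 3: 2·((-3)+(-13)) − (-5) = -27 → (-3,-13,-27)
replace slot 1: 2·((-13)+(-27)) − (-3) = -77 → (-77,-13,-27)

-77,-13,-27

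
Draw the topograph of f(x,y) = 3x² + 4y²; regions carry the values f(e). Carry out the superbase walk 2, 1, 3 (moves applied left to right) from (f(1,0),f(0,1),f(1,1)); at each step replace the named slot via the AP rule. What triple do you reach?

start (3,4,7) = (f(1,0),f(0,1),f(1,1))
replace slot 2: 2·(3+7) − 4 = 16 → (3,16,7)
replace slot 1: 2·(16+7) − 3 = 43 → (43,16,7)
replace slot 3: 2·(43+16) − 7 = 111 → (43,16,111)

43,16,111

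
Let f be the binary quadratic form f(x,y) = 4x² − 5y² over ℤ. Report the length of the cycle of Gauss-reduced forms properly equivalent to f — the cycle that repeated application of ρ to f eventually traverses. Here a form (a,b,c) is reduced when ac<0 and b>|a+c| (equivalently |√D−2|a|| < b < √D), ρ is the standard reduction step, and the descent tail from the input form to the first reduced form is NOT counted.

D = 80, ⌊√D⌋ = 8
descent: ρ → (-5,0,4)
descent: ρ → (4,8,-1)  [lands on river]
river: ρ → (-1,8,4)
ρ-cycle length = 2 (tail of 2 descent steps not counted)

2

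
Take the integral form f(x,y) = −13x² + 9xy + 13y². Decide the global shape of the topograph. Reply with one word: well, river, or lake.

D = b²−4ac = 9² − 4·(-13)·13 = 757
D > 0 non-square ⇒ indefinite ⇒ periodic river

river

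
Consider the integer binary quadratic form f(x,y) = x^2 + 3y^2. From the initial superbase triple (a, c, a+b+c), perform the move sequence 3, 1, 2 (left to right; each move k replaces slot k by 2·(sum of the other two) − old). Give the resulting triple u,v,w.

start (1,3,4) = (f(1,0),f(0,1),f(1,1))
replace slot 3: 2·(1+3) − 4 = 4 → (1,3,4)
replace slot 1: 2·(3+4) − 1 = 13 → (13,3,4)
replace slot 2: 2·(13+4) − 3 = 31 → (13,31,4)

13,31,4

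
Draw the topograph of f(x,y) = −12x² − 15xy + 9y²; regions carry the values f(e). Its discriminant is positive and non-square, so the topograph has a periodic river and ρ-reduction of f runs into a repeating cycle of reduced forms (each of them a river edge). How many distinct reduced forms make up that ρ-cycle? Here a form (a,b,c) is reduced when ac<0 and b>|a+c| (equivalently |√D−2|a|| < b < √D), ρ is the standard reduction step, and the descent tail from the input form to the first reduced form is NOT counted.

D = 657, ⌊√D⌋ = 25
descent: ρ → (9,15,-12)  [lands on river]
river: ρ → (-12,9,12)
river: ρ → (12,15,-9)
river: ρ → (-9,21,6)
river: ρ → (6,15,-18)
river: ρ → (-18,21,3)
river: ρ → (3,21,-18)
river: ρ → (-18,15,6)
river: ρ → (6,21,-9)
river: ρ → (-9,15,12)
river: ρ → (12,9,-12)
river: ρ → (-12,15,9)
river: ρ → (9,21,-6)
river: ρ → (-6,15,18)
river: ρ → (18,21,-3)
river: ρ → (-3,21,18)
river: ρ → (18,15,-6)
river: ρ → (-6,21,9)
ρ-cycle length = 18 (tail of 1 descent step not counted)

18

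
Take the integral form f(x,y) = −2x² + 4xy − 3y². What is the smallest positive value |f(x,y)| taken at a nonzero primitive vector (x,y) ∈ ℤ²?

translate: b→0 (≡-4 mod 4), so (2,-4,3)→(2,0,1)
flip: (2,0,1)→(1,0,2)
reduced (well bottom): (1,0,2) with a≤c, −a<b≤a
well minimum |f| = |-1| = 1 (negative-definite)

1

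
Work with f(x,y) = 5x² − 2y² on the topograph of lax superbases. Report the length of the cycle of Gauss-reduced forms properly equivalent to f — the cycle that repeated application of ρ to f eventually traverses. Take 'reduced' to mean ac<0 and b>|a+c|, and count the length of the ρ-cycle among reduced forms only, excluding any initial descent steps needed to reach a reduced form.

D = 40, ⌊√D⌋ = 6
descent: ρ → (-2,4,3)  [lands on river]
river: ρ → (3,2,-3)
river: ρ → (-3,4,2)
river: ρ → (2,4,-3)
river: ρ → (-3,2,3)
river: ρ → (3,4,-2)
ρ-cycle length = 6 (tail of 1 descent step not counted)

6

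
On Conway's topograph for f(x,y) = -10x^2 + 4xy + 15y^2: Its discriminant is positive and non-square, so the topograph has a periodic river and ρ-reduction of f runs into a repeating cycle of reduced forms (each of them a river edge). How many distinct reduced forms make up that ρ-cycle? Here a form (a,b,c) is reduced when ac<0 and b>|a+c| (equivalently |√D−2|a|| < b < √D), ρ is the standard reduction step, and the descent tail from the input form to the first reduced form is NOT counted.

D = 616, ⌊√D⌋ = 24
descent: ρ → (15,-4,-10)
descent: ρ → (-10,24,1)  [lands on river]
river: ρ → (1,24,-10)
river: ρ → (-10,16,9)
river: ρ → (9,20,-6)
river: ρ → (-6,16,15)
river: ρ → (15,14,-7)
river: ρ → (-7,14,15)
river: ρ → (15,16,-6)
river: ρ → (-6,20,9)
river: ρ → (9,16,-10)
ρ-cycle length = 10 (tail of 2 descent steps not counted)

10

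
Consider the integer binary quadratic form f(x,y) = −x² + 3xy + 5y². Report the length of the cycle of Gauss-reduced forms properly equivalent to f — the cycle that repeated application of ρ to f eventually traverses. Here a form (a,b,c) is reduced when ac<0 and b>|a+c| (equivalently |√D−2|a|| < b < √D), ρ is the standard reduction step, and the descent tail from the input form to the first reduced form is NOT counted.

D = 29, ⌊√D⌋ = 5
descent: ρ → (5,-3,-1)
descent: ρ → (-1,5,1)  [lands on river]
river: ρ → (1,5,-1)
ρ-cycle length = 2 (tail of 2 descent steps not counted)

2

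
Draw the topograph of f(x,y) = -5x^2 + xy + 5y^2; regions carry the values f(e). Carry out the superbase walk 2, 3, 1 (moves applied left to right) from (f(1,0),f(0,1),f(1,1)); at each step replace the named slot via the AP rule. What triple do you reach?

start (-5,5,1) = (f(1,0),f(0,1),f(1,1))
replace slot 2: 2·((-5)+1) − 5 = -13 → (-5,-13,1)
replace slot 3: 2·((-5)+(-13)) − 1 = -37 → (-5,-13,-37)
replace slot 1: 2·((-13)+(-37)) − (-5) = -95 → (-95,-13,-37)

-95,-13,-37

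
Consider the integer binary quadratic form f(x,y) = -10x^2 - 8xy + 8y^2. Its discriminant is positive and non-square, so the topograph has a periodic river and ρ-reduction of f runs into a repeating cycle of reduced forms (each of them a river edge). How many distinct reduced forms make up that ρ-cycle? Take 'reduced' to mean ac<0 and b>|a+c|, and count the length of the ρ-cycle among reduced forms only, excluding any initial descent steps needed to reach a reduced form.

D = 384, ⌊√D⌋ = 19
descent: ρ → (8,8,-10)  [lands on river]
river: ρ → (-10,12,6)
river: ρ → (6,12,-10)
river: ρ → (-10,8,8)
ρ-cycle length = 4 (tail of 1 descent step not counted)

4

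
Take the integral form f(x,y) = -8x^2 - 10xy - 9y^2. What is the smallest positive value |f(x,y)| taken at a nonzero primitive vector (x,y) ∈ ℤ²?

translate: b→-6 (≡10 mod 16), so (8,10,9)→(8,-6,7)
flip: (8,-6,7)→(7,6,8)
reduced (well bottom): (7,6,8) with a≤c, −a<b≤a
well minimum |f| = |-7| = 7 (negative-definite)

7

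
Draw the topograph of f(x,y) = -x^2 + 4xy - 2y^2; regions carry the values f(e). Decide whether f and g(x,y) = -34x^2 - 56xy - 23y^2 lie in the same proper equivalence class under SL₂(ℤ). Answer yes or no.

D₁ = 8, D₂ = 8
river cycle of f (length 2): (1, 2, -1), (-1, 2, 1)
river cycle of g (length 2): (-1, 2, 1), (1, 2, -1)
cycles coincide ⇒ equivalent

yes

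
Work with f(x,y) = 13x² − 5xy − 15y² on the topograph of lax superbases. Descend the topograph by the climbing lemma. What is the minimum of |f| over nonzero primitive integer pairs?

descent: ρ → (-15,5,13)  [lands on river]
river: ρ → (13,21,-7)
river: ρ → (-7,21,13)
river: ρ → (13,5,-15)
river: ρ → (-15,25,3)
river: ρ → (3,23,-23)
river: ρ → (-23,23,3)
river: ρ → (3,25,-15)
closes: descent 1, river 8
min |a| on river = 3

3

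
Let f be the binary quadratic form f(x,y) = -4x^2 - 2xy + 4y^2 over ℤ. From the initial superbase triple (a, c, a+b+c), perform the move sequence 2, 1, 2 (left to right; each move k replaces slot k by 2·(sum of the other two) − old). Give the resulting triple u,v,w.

start (-4,4,-2) = (f(1,0),f(0,1),f(1,1))
replace slot 2: 2·((-4)+(-2)) − 4 = -16 → (-4,-16,-2)
replace slot 1: 2·((-16)+(-2)) − (-4) = -32 → (-32,-16,-2)
replace slot 2: 2·((-32)+(-2)) − (-16) = -52 → (-32,-52,-2)

-32,-52,-2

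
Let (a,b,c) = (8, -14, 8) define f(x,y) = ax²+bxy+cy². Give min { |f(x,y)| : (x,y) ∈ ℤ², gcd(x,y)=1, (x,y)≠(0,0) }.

translate: b→2 (≡-14 mod 16), so (8,-14,8)→(8,2,2)
flip: (8,2,2)→(2,-2,8)
translate: b→2 (≡-2 mod 4), so (2,-2,8)→(2,2,8)
reduced (well bottom): (2,2,8) with a≤c, −a<b≤a
well minimum = a = 2

2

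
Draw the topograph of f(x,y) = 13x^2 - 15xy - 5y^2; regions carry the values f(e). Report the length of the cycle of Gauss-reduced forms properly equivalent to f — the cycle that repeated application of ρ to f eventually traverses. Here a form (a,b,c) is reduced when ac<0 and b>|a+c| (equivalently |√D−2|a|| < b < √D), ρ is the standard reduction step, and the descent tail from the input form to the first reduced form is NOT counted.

D = 485, ⌊√D⌋ = 22
descent: ρ → (-5,15,13)  [lands on river]
river: ρ → (13,11,-7)
river: ρ → (-7,17,7)
river: ρ → (7,11,-13)
river: ρ → (-13,15,5)
river: ρ → (5,15,-13)
river: ρ → (-13,11,7)
river: ρ → (7,17,-7)
river: ρ → (-7,11,13)
river: ρ → (13,15,-5)
ρ-cycle length = 10 (tail of 1 descent step not counted)

10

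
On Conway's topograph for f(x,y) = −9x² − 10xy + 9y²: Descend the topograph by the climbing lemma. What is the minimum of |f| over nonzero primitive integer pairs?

descent: ρ → (9,10,-9)  [lands on river]
river: ρ → (-9,8,10)
river: ρ → (10,12,-7)
river: ρ → (-7,16,6)
river: ρ → (6,20,-1)
river: ρ → (-1,20,6)
river: ρ → (6,16,-7)
river: ρ → (-7,12,10)
river: ρ → (10,8,-9)
river: ρ → (-9,10,9)
river: ρ → (9,8,-10)
river: ρ → (-10,12,7)
river: ρ → (7,16,-6)
river: ρ → (-6,20,1)
river: ρ → (1,20,-6)
river: ρ → (-6,16,7)
river: ρ → (7,12,-10)
river: ρ → (-10,8,9)
closes: descent 1, river 18
min |a| on river = 1

1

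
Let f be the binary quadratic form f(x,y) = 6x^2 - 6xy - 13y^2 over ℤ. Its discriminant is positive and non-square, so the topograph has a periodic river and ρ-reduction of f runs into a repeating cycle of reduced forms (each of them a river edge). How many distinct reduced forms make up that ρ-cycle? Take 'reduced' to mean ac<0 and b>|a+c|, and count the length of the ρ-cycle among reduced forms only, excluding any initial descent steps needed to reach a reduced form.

D = 348, ⌊√D⌋ = 18
descent: ρ → (-13,6,6)
descent: ρ → (6,18,-1)  [lands on river]
river: ρ → (-1,18,6)
ρ-cycle length = 2 (tail of 2 descent steps not counted)

2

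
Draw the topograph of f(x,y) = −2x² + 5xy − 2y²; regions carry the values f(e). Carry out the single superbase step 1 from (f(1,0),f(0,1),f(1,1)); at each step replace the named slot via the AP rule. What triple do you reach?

start (-2,-2,1) = (f(1,0),f(0,1),f(1,1))
replace slot 1: 2·((-2)+1) − (-2) = 0 → (0,-2,1)

0,-2,1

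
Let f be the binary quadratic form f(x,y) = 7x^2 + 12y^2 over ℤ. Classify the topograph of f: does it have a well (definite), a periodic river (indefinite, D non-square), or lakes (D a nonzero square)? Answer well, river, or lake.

D = b²−4ac = 0² − 4·7·12 = -336
D < 0 ⇒ definite ⇒ every region one sign ⇒ single well

well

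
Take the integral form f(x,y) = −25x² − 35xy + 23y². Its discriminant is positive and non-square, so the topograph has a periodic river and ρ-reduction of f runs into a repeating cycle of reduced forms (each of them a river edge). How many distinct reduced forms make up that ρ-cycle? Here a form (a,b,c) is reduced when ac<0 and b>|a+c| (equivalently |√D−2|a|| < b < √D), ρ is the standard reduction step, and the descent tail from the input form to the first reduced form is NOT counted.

D = 3525, ⌊√D⌋ = 59
descent: ρ → (23,35,-25)  [lands on river]
river: ρ → (-25,15,33)
river: ρ → (33,51,-7)
river: ρ → (-7,47,47)
river: ρ → (47,47,-7)
river: ρ → (-7,51,33)
river: ρ → (33,15,-25)
river: ρ → (-25,35,23)
river: ρ → (23,57,-3)
river: ρ → (-3,57,23)
ρ-cycle length = 10 (tail of 1 descent step not counted)

10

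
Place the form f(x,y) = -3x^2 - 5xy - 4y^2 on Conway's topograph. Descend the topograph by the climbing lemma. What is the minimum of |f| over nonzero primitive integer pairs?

translate: b→-1 (≡5 mod 6), so (3,5,4)→(3,-1,2)
flip: (3,-1,2)→(2,1,3)
reduced (well bottom): (2,1,3) with a≤c, −a<b≤a
well minimum |f| = |-2| = 2 (negative-definite)

2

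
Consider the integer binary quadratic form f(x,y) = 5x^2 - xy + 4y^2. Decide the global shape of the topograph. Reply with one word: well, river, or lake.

D = b²−4ac = (-1)² − 4·5·4 = -79
D < 0 ⇒ definite ⇒ every region one sign ⇒ single well

well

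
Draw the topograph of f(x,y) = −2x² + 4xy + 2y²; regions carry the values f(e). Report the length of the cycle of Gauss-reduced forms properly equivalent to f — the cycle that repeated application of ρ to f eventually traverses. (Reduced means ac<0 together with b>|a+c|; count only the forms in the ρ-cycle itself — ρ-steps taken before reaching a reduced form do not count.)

D = 32, ⌊√D⌋ = 5
river: ρ → (2,4,-2)
river: ρ → (-2,4,2)
ρ-cycle length = 2 (tail of 0 descent steps not counted)

2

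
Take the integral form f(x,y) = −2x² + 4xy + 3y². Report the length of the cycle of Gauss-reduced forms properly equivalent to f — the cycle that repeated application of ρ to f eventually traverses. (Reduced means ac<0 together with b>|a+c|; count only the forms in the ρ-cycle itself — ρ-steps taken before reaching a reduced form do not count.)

D = 40, ⌊√D⌋ = 6
river: ρ → (3,2,-3)
river: ρ → (-3,4,2)
river: ρ → (2,4,-3)
river: ρ → (-3,2,3)
river: ρ → (3,4,-2)
river: ρ → (-2,4,3)
ρ-cycle length = 6 (tail of 0 descent steps not counted)

6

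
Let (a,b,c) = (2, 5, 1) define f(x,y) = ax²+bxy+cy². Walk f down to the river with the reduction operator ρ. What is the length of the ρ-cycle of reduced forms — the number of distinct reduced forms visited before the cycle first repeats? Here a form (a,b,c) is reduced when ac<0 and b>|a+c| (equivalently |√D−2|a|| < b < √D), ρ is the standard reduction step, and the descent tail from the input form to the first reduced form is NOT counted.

D = 17, ⌊√D⌋ = 4
descent: ρ → (1,3,-2)  [lands on river]
river: ρ → (-2,1,2)
river: ρ → (2,3,-1)
river: ρ → (-1,3,2)
river: ρ → (2,1,-2)
river: ρ → (-2,3,1)
ρ-cycle length = 6 (tail of 1 descent step not counted)

6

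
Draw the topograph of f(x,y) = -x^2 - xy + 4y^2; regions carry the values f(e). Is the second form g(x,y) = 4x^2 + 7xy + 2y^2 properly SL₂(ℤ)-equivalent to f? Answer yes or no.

D₁ = 17, D₂ = 17
river cycle of f (length 6): (-1, 3, 2), (2, 1, -2), (-2, 3, 1), (1, 3, -2), (-2, 1, 2), (2, 3, -1)
river cycle of g (length 6): (2, 1, -2), (-2, 3, 1), (1, 3, -2), (-2, 1, 2), (2, 3, -1), (-1, 3, 2)
cycles coincide ⇒ equivalent

yes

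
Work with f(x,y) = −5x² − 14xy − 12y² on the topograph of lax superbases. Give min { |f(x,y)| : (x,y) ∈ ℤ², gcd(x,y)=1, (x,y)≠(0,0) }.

translate: b→4 (≡14 mod 10), so (5,14,12)→(5,4,3)
flip: (5,4,3)→(3,-4,5)
translate: b→2 (≡-4 mod 6), so (3,-4,5)→(3,2,4)
reduced (well bottom): (3,2,4) with a≤c, −a<b≤a
well minimum |f| = |-3| = 3 (negative-definite)

3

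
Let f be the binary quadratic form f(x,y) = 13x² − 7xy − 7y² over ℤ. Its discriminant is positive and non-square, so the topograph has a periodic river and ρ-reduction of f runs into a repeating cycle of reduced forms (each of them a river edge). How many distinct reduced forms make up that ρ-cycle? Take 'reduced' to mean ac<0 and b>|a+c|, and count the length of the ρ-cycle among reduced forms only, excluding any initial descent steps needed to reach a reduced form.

D = 413, ⌊√D⌋ = 20
descent: ρ → (-7,7,13)  [lands on river]
river: ρ → (13,19,-1)
river: ρ → (-1,19,13)
river: ρ → (13,7,-7)
ρ-cycle length = 4 (tail of 1 descent step not counted)

4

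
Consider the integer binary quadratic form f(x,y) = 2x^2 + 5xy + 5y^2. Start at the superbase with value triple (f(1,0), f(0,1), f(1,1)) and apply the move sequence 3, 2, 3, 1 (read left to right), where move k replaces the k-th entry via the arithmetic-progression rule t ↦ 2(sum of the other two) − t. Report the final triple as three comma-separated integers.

start (2,5,12) = (f(1,0),f(0,1),f(1,1))
replace slot 3: 2·(2+5) − 12 = 2 → (2,5,2)
replace slot 2: 2·(2+2) − 5 = 3 → (2,3,2)
replace slot 3: 2·(2+3) − 2 = 8 → (2,3,8)
replace slot 1: 2·(3+8) − 2 = 20 → (20,3,8)

20,3,8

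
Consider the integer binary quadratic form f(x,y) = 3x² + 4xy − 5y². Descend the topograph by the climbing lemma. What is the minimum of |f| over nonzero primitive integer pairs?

river: ρ → (-5,6,2)
river: ρ → (2,6,-5)
river: ρ → (-5,4,3)
river: ρ → (3,8,-1)
river: ρ → (-1,8,3)
river: ρ → (3,4,-5)
closes: descent 0, river 6
min |a| on river = 1

1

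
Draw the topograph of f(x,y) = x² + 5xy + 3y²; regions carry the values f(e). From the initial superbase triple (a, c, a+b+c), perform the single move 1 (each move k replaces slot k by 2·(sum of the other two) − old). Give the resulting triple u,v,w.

start (1,3,9) = (f(1,0),f(0,1),f(1,1))
replace slot 1: 2·(3+9) − 1 = 23 → (23,3,9)

23,3,9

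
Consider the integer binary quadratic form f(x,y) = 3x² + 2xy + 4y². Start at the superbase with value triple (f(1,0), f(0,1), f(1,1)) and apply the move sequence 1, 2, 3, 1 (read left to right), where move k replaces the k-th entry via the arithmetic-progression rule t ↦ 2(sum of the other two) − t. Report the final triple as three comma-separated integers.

start (3,4,9) = (f(1,0),f(0,1),f(1,1))
replace slot 1: 2·(4+9) − 3 = 23 → (23,4,9)
replace slot 2: 2·(23+9) − 4 = 60 → (23,60,9)
replace slot 3: 2·(23+60) − 9 = 157 → (23,60,157)
replace slot 1: 2·(60+157) − 23 = 411 → (411,60,157)

411,60,157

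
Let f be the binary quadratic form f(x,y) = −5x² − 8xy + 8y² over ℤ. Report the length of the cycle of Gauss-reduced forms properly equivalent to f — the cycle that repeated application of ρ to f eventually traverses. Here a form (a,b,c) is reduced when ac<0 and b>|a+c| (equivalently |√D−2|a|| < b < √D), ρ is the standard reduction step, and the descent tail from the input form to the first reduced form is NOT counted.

D = 224, ⌊√D⌋ = 14
descent: ρ → (8,8,-5)  [lands on river]
river: ρ → (-5,12,4)
river: ρ → (4,12,-5)
river: ρ → (-5,8,8)
ρ-cycle length = 4 (tail of 1 descent step not counted)

4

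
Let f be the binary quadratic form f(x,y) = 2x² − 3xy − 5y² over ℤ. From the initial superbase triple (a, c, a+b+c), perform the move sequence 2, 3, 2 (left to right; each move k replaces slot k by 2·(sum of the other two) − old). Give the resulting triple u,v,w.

start (2,-5,-6) = (f(1,0),f(0,1),f(1,1))
replace slot 2: 2·(2+(-6)) − (-5) = -3 → (2,-3,-6)
replace slot 3: 2·(2+(-3)) − (-6) = 4 → (2,-3,4)
replace slot 2: 2·(2+4) − (-3) = 15 → (2,15,4)

2,15,4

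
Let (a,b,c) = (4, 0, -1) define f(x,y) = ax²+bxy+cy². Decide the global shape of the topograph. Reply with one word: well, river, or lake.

D = b²−4ac = 0² − 4·4·(-1) = 16
D = 4² is a perfect square ⇒ form factors over ℤ ⇒ lakes

lake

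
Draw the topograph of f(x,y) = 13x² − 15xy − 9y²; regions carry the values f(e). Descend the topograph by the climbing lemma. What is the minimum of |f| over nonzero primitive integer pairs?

descent: ρ → (-9,15,13)  [lands on river]
river: ρ → (13,11,-11)
river: ρ → (-11,11,13)
river: ρ → (13,15,-9)
river: ρ → (-9,21,7)
river: ρ → (7,21,-9)
closes: descent 1, river 6
min |a| on river = 7

7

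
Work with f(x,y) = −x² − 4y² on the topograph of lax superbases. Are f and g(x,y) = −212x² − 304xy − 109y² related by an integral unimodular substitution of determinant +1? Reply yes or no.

D₁ = -16, D₂ = -16
f is negative-definite; reduce −f:
−f: reduced (well bottom): (1,0,4) with a≤c, −a<b≤a
flip sign back: reduced form of f is (-1,0,-4)
g is negative-definite; reduce −g:
−g: translate: b→-120 (≡304 mod 424), so (212,304,109)→(212,-120,17)
−g: flip: (212,-120,17)→(17,120,212)
−g: translate: b→-16 (≡120 mod 34), so (17,120,212)→(17,-16,4)
−g: flip: (17,-16,4)→(4,16,17)
−g: translate: b→0 (≡16 mod 8), so (4,16,17)→(4,0,1)
−g: flip: (4,0,1)→(1,0,4)
−g: reduced (well bottom): (1,0,4) with a≤c, −a<b≤a
flip sign back: reduced form of g is (-1,0,-4)
reduced forms (-1, 0, -4) vs (-1, 0, -4) ⇒ equivalent

yes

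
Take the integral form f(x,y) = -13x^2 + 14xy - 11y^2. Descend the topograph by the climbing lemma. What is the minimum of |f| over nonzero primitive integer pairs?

translate: b→12 (≡-14 mod 26), so (13,-14,11)→(13,12,10)
flip: (13,12,10)→(10,-12,13)
translate: b→8 (≡-12 mod 20), so (10,-12,13)→(10,8,11)
reduced (well bottom): (10,8,11) with a≤c, −a<b≤a
well minimum |f| = |-10| = 10 (negative-definite)

10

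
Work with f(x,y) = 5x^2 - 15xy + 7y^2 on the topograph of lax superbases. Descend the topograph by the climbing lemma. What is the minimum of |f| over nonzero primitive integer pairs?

descent: ρ → (7,1,-3)
descent: ρ → (-3,5,5)  [lands on river]
river: ρ → (5,5,-3)
river: ρ → (-3,7,3)
river: ρ → (3,5,-5)
river: ρ → (-5,5,3)
river: ρ → (3,7,-3)
closes: descent 2, river 6
min |a| on river = 3

3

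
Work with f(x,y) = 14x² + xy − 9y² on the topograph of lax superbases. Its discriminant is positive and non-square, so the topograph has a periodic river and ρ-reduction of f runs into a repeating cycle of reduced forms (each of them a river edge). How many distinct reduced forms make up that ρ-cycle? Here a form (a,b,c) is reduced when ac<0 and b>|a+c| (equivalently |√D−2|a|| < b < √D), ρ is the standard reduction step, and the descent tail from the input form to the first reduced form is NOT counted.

D = 505, ⌊√D⌋ = 22
descent: ρ → (-9,17,6)  [lands on river]
river: ρ → (6,19,-6)
river: ρ → (-6,17,9)
river: ρ → (9,19,-4)
river: ρ → (-4,21,4)
river: ρ → (4,19,-9)
ρ-cycle length = 6 (tail of 1 descent step not counted)

6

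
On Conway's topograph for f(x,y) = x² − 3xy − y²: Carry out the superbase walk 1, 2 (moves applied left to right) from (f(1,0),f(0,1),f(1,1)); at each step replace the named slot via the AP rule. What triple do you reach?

start (1,-1,-3) = (f(1,0),f(0,1),f(1,1))
replace slot 1: 2·((-1)+(-3)) − 1 = -9 → (-9,-1,-3)
replace slot 2: 2·((-9)+(-3)) − (-1) = -23 → (-9,-23,-3)

-9,-23,-3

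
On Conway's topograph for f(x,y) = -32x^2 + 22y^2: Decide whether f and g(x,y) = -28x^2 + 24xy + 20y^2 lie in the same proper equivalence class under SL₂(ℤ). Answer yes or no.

D₁ = 2816, D₂ = 2816
river cycle of f (length 6): (22, 44, -10), (-10, 36, 38), (38, 40, -8), (-8, 40, 38), (38, 36, -10), (-10, 44, 22)
river cycle of g (length 8): (20, 16, -32), (-32, 48, 4), (4, 48, -32), (-32, 16, 20), (20, 24, -28), (-28, 32, 16), (16, 32, -28), (-28, 24, 20)
cycles differ ⇒ inequivalent

no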